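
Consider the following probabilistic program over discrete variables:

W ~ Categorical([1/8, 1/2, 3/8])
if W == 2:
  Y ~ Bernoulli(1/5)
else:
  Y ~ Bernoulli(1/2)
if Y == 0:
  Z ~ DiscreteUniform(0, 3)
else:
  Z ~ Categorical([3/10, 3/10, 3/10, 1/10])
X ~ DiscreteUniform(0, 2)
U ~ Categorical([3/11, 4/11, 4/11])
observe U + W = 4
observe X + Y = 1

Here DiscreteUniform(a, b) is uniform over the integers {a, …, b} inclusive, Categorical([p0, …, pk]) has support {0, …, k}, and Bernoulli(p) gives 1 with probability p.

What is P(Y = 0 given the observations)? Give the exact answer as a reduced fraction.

P(Y = 0 | obs) = 4/5

Enumerate traces; 8 have nonzero weight after conditioning:
  (W=2, Y=0, Z=0, X=1, U=2) weight 1/110
  (W=2, Y=0, Z=1, X=1, U=2) weight 1/110
  (W=2, Y=0, Z=2, X=1, U=2) weight 1/110
  (W=2, Y=0, Z=3, X=1, U=2) weight 1/110
  (W=2, Y=1, Z=0, X=0, U=2) weight 3/1100
  (W=2, Y=1, Z=1, X=0, U=2) weight 3/1100
  (W=2, Y=1, Z=2, X=0, U=2) weight 3/1100
  (W=2, Y=1, Z=3, X=0, U=2) weight 1/1100
Group by Y:
  weight(Y=0) = 2/55
  weight(Y=1) = 1/110
Total weight = 2/55 + 1/110 = 1/22
P(Y=0 | obs) = 2/55 / 1/22 = 4/5
P(Y=1 | obs) = 1/110 / 1/22 = 1/5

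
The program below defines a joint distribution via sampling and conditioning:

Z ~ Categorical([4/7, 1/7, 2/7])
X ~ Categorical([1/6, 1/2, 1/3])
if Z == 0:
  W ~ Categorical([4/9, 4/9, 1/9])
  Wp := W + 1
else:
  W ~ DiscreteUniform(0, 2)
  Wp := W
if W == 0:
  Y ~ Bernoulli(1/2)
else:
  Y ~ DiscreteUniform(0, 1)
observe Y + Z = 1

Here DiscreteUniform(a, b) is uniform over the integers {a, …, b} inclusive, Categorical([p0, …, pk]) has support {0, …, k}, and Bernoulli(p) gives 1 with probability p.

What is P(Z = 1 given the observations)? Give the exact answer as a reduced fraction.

P(Z = 1 | obs) = 1/5

Enumerate traces; 18 have nonzero weight after conditioning:
  (Z=0, X=0, W=0, Y=1) weight 4/189
  (Z=0, X=0, W=1, Y=1) weight 4/189
  (Z=0, X=0, W=2, Y=1) weight 1/189
  (Z=0, X=1, W=0, Y=1) weight 4/63
  (Z=0, X=1, W=1, Y=1) weight 4/63
  (Z=0, X=1, W=2, Y=1) weight 1/63
  (Z=0, X=2, W=0, Y=1) weight 8/189
  (Z=0, X=2, W=1, Y=1) weight 8/189
  (Z=1, X=0, W=0, Y=0) weight 1/252
  … 9 more
Group by Z:
  weight(Z=0) = 2/7
  weight(Z=1) = 1/14
Total weight = 2/7 + 1/14 = 5/14
P(Z=0 | obs) = 2/7 / 5/14 = 4/5
P(Z=1 | obs) = 1/14 / 5/14 = 1/5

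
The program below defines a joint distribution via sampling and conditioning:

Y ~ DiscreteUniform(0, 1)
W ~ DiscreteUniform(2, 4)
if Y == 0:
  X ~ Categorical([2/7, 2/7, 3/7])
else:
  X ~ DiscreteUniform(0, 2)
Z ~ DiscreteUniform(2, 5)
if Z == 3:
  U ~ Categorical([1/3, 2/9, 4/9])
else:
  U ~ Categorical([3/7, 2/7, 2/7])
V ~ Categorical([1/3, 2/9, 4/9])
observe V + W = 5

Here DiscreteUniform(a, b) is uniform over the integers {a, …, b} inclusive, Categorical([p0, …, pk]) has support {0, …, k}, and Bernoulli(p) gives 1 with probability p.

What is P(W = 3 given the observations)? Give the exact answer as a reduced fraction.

Enumerate traces; 144 have nonzero weight after conditioning:
  (Y=0, W=3, X=0, Z=2, U=0, V=2) weight 1/441
  (Y=0, W=3, X=0, Z=2, U=1, V=2) weight 2/1323
  (Y=0, W=3, X=0, Z=2, U=2, V=2) weight 2/1323
  (Y=0, W=3, X=0, Z=3, U=0, V=2) weight 1/567
  (Y=0, W=3, X=0, Z=3, U=1, V=2) weight 2/1701
  (Y=0, W=3, X=0, Z=3, U=2, V=2) weight 4/1701
  (Y=0, W=3, X=0, Z=4, U=0, V=2) weight 1/441
  (Y=0, W=3, X=0, Z=4, U=1, V=2) weight 2/1323
  (Y=0, W=4, X=0, Z=2, U=0, V=1) weight 1/882
  … 135 more
Group by W:
  weight(W=3) = 4/27
  weight(W=4) = 2/27
Total weight = 4/27 + 2/27 = 2/9
P(W=3 | obs) = 4/27 / 2/9 = 2/3
P(W=4 | obs) = 2/27 / 2/9 = 1/3

P(W = 3 | obs) = 2/3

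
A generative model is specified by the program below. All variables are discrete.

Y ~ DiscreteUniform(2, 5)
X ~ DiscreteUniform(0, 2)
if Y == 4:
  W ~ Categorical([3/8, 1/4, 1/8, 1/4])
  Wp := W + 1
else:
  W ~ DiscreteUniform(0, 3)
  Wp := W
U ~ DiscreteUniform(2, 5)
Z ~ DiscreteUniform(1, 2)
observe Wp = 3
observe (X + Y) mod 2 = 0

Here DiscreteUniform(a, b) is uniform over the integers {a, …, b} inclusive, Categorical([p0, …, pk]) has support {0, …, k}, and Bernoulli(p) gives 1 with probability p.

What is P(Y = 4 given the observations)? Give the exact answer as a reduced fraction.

Enumerate traces; 48 have nonzero weight after conditioning:
  (Y=2, X=0, W=3, U=2, Z=1) weight 1/384
  (Y=2, X=0, W=3, U=2, Z=2) weight 1/384
  (Y=2, X=0, W=3, U=3, Z=1) weight 1/384
  (Y=2, X=0, W=3, U=3, Z=2) weight 1/384
  (Y=2, X=0, W=3, U=4, Z=1) weight 1/384
  (Y=2, X=0, W=3, U=4, Z=2) weight 1/384
  (Y=2, X=0, W=3, U=5, Z=1) weight 1/384
  (Y=2, X=0, W=3, U=5, Z=2) weight 1/384
  (Y=3, X=1, W=3, U=2, Z=1) weight 1/384
  (Y=4, X=0, W=2, U=2, Z=1) weight 1/768
  … 38 more
Group by Y:
  weight(Y=2) = 1/24
  weight(Y=3) = 1/48
  weight(Y=4) = 1/48
  weight(Y=5) = 1/48
Total weight = 1/24 + 1/48 + 1/48 + 1/48 = 5/48
P(Y=2 | obs) = 1/24 / 5/48 = 2/5
P(Y=3 | obs) = 1/48 / 5/48 = 1/5
P(Y=4 | obs) = 1/48 / 5/48 = 1/5
P(Y=5 | obs) = 1/48 / 5/48 = 1/5

P(Y = 4 | obs) = 1/5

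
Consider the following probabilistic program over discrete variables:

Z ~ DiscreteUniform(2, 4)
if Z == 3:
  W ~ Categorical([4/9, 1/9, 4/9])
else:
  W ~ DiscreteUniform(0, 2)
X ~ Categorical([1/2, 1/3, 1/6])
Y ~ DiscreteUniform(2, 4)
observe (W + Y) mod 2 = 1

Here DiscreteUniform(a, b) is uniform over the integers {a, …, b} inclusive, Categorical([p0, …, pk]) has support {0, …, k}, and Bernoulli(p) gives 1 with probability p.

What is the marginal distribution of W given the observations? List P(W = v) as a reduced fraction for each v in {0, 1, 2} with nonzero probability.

Enumerate traces; 36 have nonzero weight after conditioning:
  (Z=2, W=0, X=0, Y=3) weight 1/54
  (Z=2, W=0, X=1, Y=3) weight 1/81
  (Z=2, W=0, X=2, Y=3) weight 1/162
  (Z=2, W=1, X=0, Y=2) weight 1/54
  (Z=2, W=1, X=0, Y=4) weight 1/54
  (Z=2, W=1, X=1, Y=2) weight 1/81
  (Z=2, W=1, X=1, Y=4) weight 1/81
  (Z=2, W=1, X=2, Y=2) weight 1/162
  (Z=2, W=2, X=0, Y=3) weight 1/54
  … 27 more
Group by W:
  weight(W=0) = 10/81
  weight(W=1) = 14/81
  weight(W=2) = 10/81
Total weight = 10/81 + 14/81 + 10/81 = 34/81
P(W=0 | obs) = 10/81 / 34/81 = 5/17
P(W=1 | obs) = 14/81 / 34/81 = 7/17
P(W=2 | obs) = 10/81 / 34/81 = 5/17

P(W=0) = 5/17, P(W=1) = 7/17, P(W=2) = 5/17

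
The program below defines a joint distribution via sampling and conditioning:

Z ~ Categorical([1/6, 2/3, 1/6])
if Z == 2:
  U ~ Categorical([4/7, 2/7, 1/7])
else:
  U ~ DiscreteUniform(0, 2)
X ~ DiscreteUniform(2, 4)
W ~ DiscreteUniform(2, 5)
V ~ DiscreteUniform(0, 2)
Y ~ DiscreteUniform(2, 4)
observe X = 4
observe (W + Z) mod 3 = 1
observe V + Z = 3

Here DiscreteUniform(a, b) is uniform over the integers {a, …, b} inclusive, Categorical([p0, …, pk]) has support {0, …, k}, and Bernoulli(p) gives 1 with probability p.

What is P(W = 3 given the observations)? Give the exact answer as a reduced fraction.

Enumerate traces; 27 have nonzero weight after conditioning:
  (Z=1, U=0, X=4, W=3, V=2, Y=2) weight 1/486
  (Z=1, U=0, X=4, W=3, V=2, Y=3) weight 1/486
  (Z=1, U=0, X=4, W=3, V=2, Y=4) weight 1/486
  (Z=1, U=1, X=4, W=3, V=2, Y=2) weight 1/486
  (Z=1, U=1, X=4, W=3, V=2, Y=3) weight 1/486
  (Z=1, U=1, X=4, W=3, V=2, Y=4) weight 1/486
  (Z=1, U=2, X=4, W=3, V=2, Y=2) weight 1/486
  (Z=1, U=2, X=4, W=3, V=2, Y=3) weight 1/486
  (Z=2, U=0, X=4, W=2, V=1, Y=2) weight 1/1134
  (Z=2, U=0, X=4, W=5, V=1, Y=2) weight 1/1134
  … 17 more
Group by W:
  weight(W=2) = 1/216
  weight(W=3) = 1/54
  weight(W=5) = 1/216
Total weight = 1/216 + 1/54 + 1/216 = 1/36
P(W=2 | obs) = 1/216 / 1/36 = 1/6
P(W=3 | obs) = 1/54 / 1/36 = 2/3
P(W=5 | obs) = 1/216 / 1/36 = 1/6

P(W = 3 | obs) = 2/3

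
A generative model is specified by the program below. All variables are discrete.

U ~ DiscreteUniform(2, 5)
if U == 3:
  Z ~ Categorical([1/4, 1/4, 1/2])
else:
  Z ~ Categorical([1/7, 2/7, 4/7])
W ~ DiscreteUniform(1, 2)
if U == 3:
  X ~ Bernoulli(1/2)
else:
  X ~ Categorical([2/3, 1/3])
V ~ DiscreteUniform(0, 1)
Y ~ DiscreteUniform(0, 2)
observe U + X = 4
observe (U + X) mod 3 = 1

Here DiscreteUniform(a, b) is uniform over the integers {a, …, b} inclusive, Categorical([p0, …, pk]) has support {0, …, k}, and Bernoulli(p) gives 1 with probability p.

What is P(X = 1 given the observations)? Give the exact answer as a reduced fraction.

Enumerate traces; 72 have nonzero weight after conditioning:
  (U=3, Z=0, W=1, X=1, V=0, Y=0) weight 1/384
  (U=3, Z=0, W=1, X=1, V=0, Y=1) weight 1/384
  (U=3, Z=0, W=1, X=1, V=0, Y=2) weight 1/384
  (U=3, Z=0, W=1, X=1, V=1, Y=0) weight 1/384
  (U=3, Z=0, W=1, X=1, V=1, Y=1) weight 1/384
  (U=3, Z=0, W=1, X=1, V=1, Y=2) weight 1/384
  (U=3, Z=0, W=2, X=1, V=0, Y=0) weight 1/384
  (U=3, Z=0, W=2, X=1, V=0, Y=1) weight 1/384
  (U=4, Z=0, W=1, X=0, V=0, Y=0) weight 1/504
  … 63 more
Group by X:
  weight(X=0) = 1/6
  weight(X=1) = 1/8
Total weight = 1/6 + 1/8 = 7/24
P(X=0 | obs) = 1/6 / 7/24 = 4/7
P(X=1 | obs) = 1/8 / 7/24 = 3/7

P(X = 1 | obs) = 3/7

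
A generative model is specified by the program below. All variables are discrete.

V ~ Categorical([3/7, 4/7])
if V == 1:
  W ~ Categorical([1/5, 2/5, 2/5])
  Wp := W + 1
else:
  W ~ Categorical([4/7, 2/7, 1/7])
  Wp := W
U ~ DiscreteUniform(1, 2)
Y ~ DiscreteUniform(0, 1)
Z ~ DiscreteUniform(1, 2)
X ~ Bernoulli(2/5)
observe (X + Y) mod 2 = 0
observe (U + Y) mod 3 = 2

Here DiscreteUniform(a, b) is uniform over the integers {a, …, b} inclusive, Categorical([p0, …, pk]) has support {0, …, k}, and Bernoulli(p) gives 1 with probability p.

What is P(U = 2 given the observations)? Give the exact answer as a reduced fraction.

Enumerate traces; 24 have nonzero weight after conditioning:
  (V=0, W=0, U=1, Y=1, Z=1, X=1) weight 3/245
  (V=0, W=0, U=1, Y=1, Z=2, X=1) weight 3/245
  (V=0, W=0, U=2, Y=0, Z=1, X=0) weight 9/490
  (V=0, W=0, U=2, Y=0, Z=2, X=0) weight 9/490
  (V=0, W=1, U=1, Y=1, Z=1, X=1) weight 3/490
  (V=0, W=1, U=1, Y=1, Z=2, X=1) weight 3/490
  (V=0, W=1, U=2, Y=0, Z=1, X=0) weight 9/980
  (V=0, W=1, U=2, Y=0, Z=2, X=0) weight 9/980
  … 16 more
Group by U:
  weight(U=1) = 1/10
  weight(U=2) = 3/20
Total weight = 1/10 + 3/20 = 1/4
P(U=1 | obs) = 1/10 / 1/4 = 2/5
P(U=2 | obs) = 3/20 / 1/4 = 3/5

P(U = 2 | obs) = 3/5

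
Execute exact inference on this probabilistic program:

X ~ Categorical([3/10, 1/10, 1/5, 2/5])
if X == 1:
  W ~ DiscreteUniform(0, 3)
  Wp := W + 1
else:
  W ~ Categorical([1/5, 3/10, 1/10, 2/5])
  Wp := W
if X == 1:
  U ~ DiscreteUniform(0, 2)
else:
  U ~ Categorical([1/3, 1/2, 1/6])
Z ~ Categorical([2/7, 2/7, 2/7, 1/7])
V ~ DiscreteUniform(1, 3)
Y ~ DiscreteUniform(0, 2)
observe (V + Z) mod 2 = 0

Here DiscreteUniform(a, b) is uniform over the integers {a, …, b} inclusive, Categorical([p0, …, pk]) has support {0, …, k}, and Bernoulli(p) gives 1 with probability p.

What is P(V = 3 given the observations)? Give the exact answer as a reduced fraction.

P(V = 3 | obs) = 3/10

Enumerate traces; 864 have nonzero weight after conditioning:
  (X=0, W=0, U=0, Z=0, V=2, Y=0) weight 1/1575
  (X=0, W=0, U=0, Z=0, V=2, Y=1) weight 1/1575
  (X=0, W=0, U=0, Z=0, V=2, Y=2) weight 1/1575
  (X=0, W=0, U=0, Z=1, V=1, Y=0) weight 1/1575
  (X=0, W=0, U=0, Z=1, V=1, Y=1) weight 1/1575
  (X=0, W=0, U=0, Z=1, V=1, Y=2) weight 1/1575
  (X=0, W=0, U=0, Z=1, V=3, Y=0) weight 1/1575
  (X=0, W=0, U=0, Z=1, V=3, Y=1) weight 1/1575
  … 856 more
Group by V:
  weight(V=1) = 1/7
  weight(V=2) = 4/21
  weight(V=3) = 1/7
Total weight = 1/7 + 4/21 + 1/7 = 10/21
P(V=1 | obs) = 1/7 / 10/21 = 3/10
P(V=2 | obs) = 4/21 / 10/21 = 2/5
P(V=3 | obs) = 1/7 / 10/21 = 3/10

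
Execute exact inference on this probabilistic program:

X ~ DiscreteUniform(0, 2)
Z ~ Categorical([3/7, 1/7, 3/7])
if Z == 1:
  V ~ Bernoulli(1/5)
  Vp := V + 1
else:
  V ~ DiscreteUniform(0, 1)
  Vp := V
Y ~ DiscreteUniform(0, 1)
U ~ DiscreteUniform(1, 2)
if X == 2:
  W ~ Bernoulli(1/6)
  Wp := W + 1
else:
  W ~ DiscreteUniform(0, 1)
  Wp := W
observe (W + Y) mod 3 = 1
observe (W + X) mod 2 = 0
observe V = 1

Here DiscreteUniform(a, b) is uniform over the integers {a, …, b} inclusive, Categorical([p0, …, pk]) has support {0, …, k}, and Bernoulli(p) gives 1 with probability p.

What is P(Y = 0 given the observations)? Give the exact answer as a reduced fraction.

Enumerate traces; 18 have nonzero weight after conditioning:
  (X=0, Z=0, V=1, Y=1, U=1, W=0) weight 1/112
  (X=0, Z=0, V=1, Y=1, U=2, W=0) weight 1/112
  (X=0, Z=1, V=1, Y=1, U=1, W=0) weight 1/840
  (X=0, Z=1, V=1, Y=1, U=2, W=0) weight 1/840
  (X=0, Z=2, V=1, Y=1, U=1, W=0) weight 1/112
  (X=0, Z=2, V=1, Y=1, U=2, W=0) weight 1/112
  (X=1, Z=0, V=1, Y=0, U=1, W=1) weight 1/112
  (X=1, Z=0, V=1, Y=0, U=2, W=1) weight 1/112
  … 10 more
Group by Y:
  weight(Y=0) = 4/105
  weight(Y=1) = 32/315
Total weight = 4/105 + 32/315 = 44/315
P(Y=0 | obs) = 4/105 / 44/315 = 3/11
P(Y=1 | obs) = 32/315 / 44/315 = 8/11

P(Y = 0 | obs) = 3/11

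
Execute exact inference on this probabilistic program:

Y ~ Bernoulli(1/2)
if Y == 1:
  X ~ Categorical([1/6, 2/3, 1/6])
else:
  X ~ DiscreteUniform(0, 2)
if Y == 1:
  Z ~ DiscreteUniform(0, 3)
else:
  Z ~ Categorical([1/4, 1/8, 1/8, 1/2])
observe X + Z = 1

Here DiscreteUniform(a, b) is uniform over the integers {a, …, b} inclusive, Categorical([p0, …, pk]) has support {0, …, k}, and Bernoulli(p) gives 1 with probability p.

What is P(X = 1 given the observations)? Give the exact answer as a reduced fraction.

Enumerate traces; 4 have nonzero weight after conditioning:
  (Y=0, X=0, Z=1) weight 1/48
  (Y=0, X=1, Z=0) weight 1/24
  (Y=1, X=0, Z=1) weight 1/48
  (Y=1, X=1, Z=0) weight 1/12
Group by X:
  weight(X=0) = 1/24
  weight(X=1) = 1/8
Total weight = 1/24 + 1/8 = 1/6
P(X=0 | obs) = 1/24 / 1/6 = 1/4
P(X=1 | obs) = 1/8 / 1/6 = 3/4

P(X = 1 | obs) = 3/4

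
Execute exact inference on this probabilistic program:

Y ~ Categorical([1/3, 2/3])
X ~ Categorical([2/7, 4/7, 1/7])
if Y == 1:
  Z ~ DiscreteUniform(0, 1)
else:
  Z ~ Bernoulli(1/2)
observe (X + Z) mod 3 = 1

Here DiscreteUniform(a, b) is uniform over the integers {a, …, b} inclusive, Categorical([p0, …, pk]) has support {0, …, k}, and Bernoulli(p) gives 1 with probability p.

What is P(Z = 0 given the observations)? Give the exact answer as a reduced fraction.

Enumerate traces; 4 have nonzero weight after conditioning:
  (Y=0, X=0, Z=1) weight 1/21
  (Y=0, X=1, Z=0) weight 2/21
  (Y=1, X=0, Z=1) weight 2/21
  (Y=1, X=1, Z=0) weight 4/21
Group by Z:
  weight(Z=0) = 2/7
  weight(Z=1) = 1/7
Total weight = 2/7 + 1/7 = 3/7
P(Z=0 | obs) = 2/7 / 3/7 = 2/3
P(Z=1 | obs) = 1/7 / 3/7 = 1/3

P(Z = 0 | obs) = 2/3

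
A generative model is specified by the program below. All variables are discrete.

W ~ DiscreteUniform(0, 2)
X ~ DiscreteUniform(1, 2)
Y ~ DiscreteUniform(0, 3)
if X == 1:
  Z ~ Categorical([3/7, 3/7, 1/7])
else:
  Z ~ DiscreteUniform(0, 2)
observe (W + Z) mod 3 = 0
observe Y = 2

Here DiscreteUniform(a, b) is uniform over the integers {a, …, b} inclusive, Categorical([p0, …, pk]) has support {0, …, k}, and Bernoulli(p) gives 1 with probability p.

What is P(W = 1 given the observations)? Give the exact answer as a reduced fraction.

Enumerate traces; 6 have nonzero weight after conditioning:
  (W=0, X=1, Y=2, Z=0) weight 1/56
  (W=0, X=2, Y=2, Z=0) weight 1/72
  (W=1, X=1, Y=2, Z=2) weight 1/168
  (W=1, X=2, Y=2, Z=2) weight 1/72
  (W=2, X=1, Y=2, Z=1) weight 1/56
  (W=2, X=2, Y=2, Z=1) weight 1/72
Group by W:
  weight(W=0) = 2/63
  weight(W=1) = 5/252
  weight(W=2) = 2/63
Total weight = 2/63 + 5/252 + 2/63 = 1/12
P(W=0 | obs) = 2/63 / 1/12 = 8/21
P(W=1 | obs) = 5/252 / 1/12 = 5/21
P(W=2 | obs) = 2/63 / 1/12 = 8/21

P(W = 1 | obs) = 5/21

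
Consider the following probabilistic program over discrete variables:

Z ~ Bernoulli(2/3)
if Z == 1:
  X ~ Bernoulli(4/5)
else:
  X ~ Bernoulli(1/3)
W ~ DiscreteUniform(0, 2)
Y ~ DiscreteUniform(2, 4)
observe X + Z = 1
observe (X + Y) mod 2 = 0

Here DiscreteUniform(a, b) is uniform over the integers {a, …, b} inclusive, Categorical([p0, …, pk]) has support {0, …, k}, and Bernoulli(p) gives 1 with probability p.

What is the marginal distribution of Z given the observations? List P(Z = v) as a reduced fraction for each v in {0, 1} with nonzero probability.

P(Z=0) = 5/17, P(Z=1) = 12/17

Enumerate traces; 9 have nonzero weight after conditioning:
  (Z=0, X=1, W=0, Y=3) weight 1/81
  (Z=0, X=1, W=1, Y=3) weight 1/81
  (Z=0, X=1, W=2, Y=3) weight 1/81
  (Z=1, X=0, W=0, Y=2) weight 2/135
  (Z=1, X=0, W=0, Y=4) weight 2/135
  (Z=1, X=0, W=1, Y=2) weight 2/135
  (Z=1, X=0, W=1, Y=4) weight 2/135
  (Z=1, X=0, W=2, Y=2) weight 2/135
  … 1 more
Group by Z:
  weight(Z=0) = 1/27
  weight(Z=1) = 4/45
Total weight = 1/27 + 4/45 = 17/135
P(Z=0 | obs) = 1/27 / 17/135 = 5/17
P(Z=1 | obs) = 4/45 / 17/135 = 12/17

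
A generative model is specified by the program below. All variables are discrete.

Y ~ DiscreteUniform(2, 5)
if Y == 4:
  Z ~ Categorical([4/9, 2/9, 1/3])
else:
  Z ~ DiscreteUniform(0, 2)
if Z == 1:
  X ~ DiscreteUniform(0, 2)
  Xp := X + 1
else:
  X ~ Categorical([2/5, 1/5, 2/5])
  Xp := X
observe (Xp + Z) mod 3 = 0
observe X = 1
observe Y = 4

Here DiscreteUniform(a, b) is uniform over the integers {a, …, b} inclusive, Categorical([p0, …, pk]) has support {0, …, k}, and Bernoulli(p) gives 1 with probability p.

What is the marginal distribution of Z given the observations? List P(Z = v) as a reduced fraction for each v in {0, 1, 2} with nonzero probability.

Enumerate traces; 2 have nonzero weight after conditioning:
  (Y=4, Z=1, X=1) weight 1/54
  (Y=4, Z=2, X=1) weight 1/60
Group by Z:
  weight(Z=1) = 1/54
  weight(Z=2) = 1/60
Total weight = 1/54 + 1/60 = 19/540
P(Z=1 | obs) = 1/54 / 19/540 = 10/19
P(Z=2 | obs) = 1/60 / 19/540 = 9/19

P(Z=1) = 10/19, P(Z=2) = 9/19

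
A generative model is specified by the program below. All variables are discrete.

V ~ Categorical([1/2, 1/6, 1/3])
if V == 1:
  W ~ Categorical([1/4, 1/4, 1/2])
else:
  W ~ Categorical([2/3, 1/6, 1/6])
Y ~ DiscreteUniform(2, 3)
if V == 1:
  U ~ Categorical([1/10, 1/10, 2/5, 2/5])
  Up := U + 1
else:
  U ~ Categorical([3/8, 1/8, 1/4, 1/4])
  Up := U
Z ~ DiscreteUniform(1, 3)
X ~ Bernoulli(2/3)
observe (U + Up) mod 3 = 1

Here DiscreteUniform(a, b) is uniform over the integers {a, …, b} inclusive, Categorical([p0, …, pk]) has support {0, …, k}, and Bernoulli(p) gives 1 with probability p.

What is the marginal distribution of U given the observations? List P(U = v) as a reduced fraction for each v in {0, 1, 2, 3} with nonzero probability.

Enumerate traces; 144 have nonzero weight after conditioning:
  (V=0, W=0, Y=2, U=2, Z=1, X=0) weight 1/216
  (V=0, W=0, Y=2, U=2, Z=1, X=1) weight 1/108
  (V=0, W=0, Y=2, U=2, Z=2, X=0) weight 1/216
  (V=0, W=0, Y=2, U=2, Z=2, X=1) weight 1/108
  (V=0, W=0, Y=2, U=2, Z=3, X=0) weight 1/216
  (V=0, W=0, Y=2, U=2, Z=3, X=1) weight 1/108
  (V=0, W=0, Y=3, U=2, Z=1, X=0) weight 1/216
  (V=0, W=0, Y=3, U=2, Z=1, X=1) weight 1/108
  (V=1, W=0, Y=2, U=0, Z=1, X=0) weight 1/4320
  (V=1, W=0, Y=2, U=3, Z=1, X=0) weight 1/1080
  … 134 more
Group by U:
  weight(U=0) = 1/60
  weight(U=2) = 5/24
  weight(U=3) = 1/15
Total weight = 1/60 + 5/24 + 1/15 = 7/24
P(U=0 | obs) = 1/60 / 7/24 = 2/35
P(U=2 | obs) = 5/24 / 7/24 = 5/7
P(U=3 | obs) = 1/15 / 7/24 = 8/35

P(U=0) = 2/35, P(U=2) = 5/7, P(U=3) = 8/35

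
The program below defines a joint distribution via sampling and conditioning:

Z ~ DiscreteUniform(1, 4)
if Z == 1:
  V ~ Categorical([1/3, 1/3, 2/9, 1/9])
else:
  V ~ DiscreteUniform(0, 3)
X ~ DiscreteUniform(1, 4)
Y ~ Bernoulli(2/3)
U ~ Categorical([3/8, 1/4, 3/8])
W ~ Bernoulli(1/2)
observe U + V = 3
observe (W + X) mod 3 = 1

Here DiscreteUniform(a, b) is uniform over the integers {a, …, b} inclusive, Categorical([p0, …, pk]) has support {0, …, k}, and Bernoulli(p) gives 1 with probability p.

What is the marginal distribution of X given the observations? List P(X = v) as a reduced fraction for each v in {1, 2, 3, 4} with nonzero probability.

Enumerate traces; 72 have nonzero weight after conditioning:
  (Z=1, V=1, X=1, Y=0, U=2, W=0) weight 1/768
  (Z=1, V=1, X=1, Y=1, U=2, W=0) weight 1/384
  (Z=1, V=1, X=3, Y=0, U=2, W=1) weight 1/768
  (Z=1, V=1, X=3, Y=1, U=2, W=1) weight 1/384
  (Z=1, V=1, X=4, Y=0, U=2, W=0) weight 1/768
  (Z=1, V=1, X=4, Y=1, U=2, W=0) weight 1/384
  (Z=1, V=2, X=1, Y=0, U=1, W=0) weight 1/1728
  (Z=1, V=2, X=1, Y=1, U=1, W=0) weight 1/864
  … 64 more
Group by X:
  weight(X=1) = 35/1152
  weight(X=3) = 35/1152
  weight(X=4) = 35/1152
Total weight = 35/1152 + 35/1152 + 35/1152 = 35/384
P(X=1 | obs) = 35/1152 / 35/384 = 1/3
P(X=3 | obs) = 35/1152 / 35/384 = 1/3
P(X=4 | obs) = 35/1152 / 35/384 = 1/3

P(X=1) = 1/3, P(X=3) = 1/3, P(X=4) = 1/3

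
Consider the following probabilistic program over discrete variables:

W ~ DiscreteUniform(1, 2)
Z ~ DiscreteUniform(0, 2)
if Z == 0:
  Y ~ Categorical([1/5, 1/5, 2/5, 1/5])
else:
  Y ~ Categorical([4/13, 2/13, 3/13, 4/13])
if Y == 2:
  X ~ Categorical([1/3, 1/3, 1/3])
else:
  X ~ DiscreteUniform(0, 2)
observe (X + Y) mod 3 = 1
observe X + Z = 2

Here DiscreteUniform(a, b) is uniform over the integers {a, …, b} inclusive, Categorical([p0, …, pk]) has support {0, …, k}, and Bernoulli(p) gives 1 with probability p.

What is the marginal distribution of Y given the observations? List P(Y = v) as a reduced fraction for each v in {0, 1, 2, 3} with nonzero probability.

Enumerate traces; 8 have nonzero weight after conditioning:
  (W=1, Z=0, Y=2, X=2) weight 1/45
  (W=1, Z=1, Y=0, X=1) weight 2/117
  (W=1, Z=1, Y=3, X=1) weight 2/117
  (W=1, Z=2, Y=1, X=0) weight 1/117
  (W=2, Z=0, Y=2, X=2) weight 1/45
  (W=2, Z=1, Y=0, X=1) weight 2/117
  (W=2, Z=1, Y=3, X=1) weight 2/117
  (W=2, Z=2, Y=1, X=0) weight 1/117
Group by Y:
  weight(Y=0) = 4/117
  weight(Y=1) = 2/117
  weight(Y=2) = 2/45
  weight(Y=3) = 4/117
Total weight = 4/117 + 2/117 + 2/45 + 4/117 = 76/585
P(Y=0 | obs) = 4/117 / 76/585 = 5/19
P(Y=1 | obs) = 2/117 / 76/585 = 5/38
P(Y=2 | obs) = 2/45 / 76/585 = 13/38
P(Y=3 | obs) = 4/117 / 76/585 = 5/19

P(Y=0) = 5/19, P(Y=1) = 5/38, P(Y=2) = 13/38, P(Y=3) = 5/19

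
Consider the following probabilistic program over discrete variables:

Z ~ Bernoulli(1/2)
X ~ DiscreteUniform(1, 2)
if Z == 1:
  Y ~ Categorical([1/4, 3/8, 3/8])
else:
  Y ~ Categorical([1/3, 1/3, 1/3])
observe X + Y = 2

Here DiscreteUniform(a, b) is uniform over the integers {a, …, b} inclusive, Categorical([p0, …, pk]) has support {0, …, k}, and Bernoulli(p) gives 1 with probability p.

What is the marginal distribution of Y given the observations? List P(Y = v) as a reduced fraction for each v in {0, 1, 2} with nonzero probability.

Enumerate traces; 4 have nonzero weight after conditioning:
  (Z=0, X=1, Y=1) weight 1/12
  (Z=0, X=2, Y=0) weight 1/12
  (Z=1, X=1, Y=1) weight 3/32
  (Z=1, X=2, Y=0) weight 1/16
Group by Y:
  weight(Y=0) = 7/48
  weight(Y=1) = 17/96
Total weight = 7/48 + 17/96 = 31/96
P(Y=0 | obs) = 7/48 / 31/96 = 14/31
P(Y=1 | obs) = 17/96 / 31/96 = 17/31

P(Y=0) = 14/31, P(Y=1) = 17/31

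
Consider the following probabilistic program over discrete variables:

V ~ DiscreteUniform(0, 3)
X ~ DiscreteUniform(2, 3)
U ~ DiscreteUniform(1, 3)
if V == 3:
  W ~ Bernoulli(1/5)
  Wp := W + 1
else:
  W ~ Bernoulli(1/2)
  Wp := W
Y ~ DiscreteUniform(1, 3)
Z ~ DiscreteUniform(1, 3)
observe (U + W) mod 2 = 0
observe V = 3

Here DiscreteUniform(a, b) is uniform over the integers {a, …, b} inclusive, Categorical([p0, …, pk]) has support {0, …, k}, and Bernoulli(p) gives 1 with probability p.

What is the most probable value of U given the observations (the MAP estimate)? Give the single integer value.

argmax_v P(U = v | obs) = 2

Enumerate traces; 54 have nonzero weight after conditioning:
  (V=3, X=2, U=1, W=1, Y=1, Z=1) weight 1/1080
  (V=3, X=2, U=1, W=1, Y=1, Z=2) weight 1/1080
  (V=3, X=2, U=1, W=1, Y=1, Z=3) weight 1/1080
  (V=3, X=2, U=1, W=1, Y=2, Z=1) weight 1/1080
  (V=3, X=2, U=1, W=1, Y=2, Z=2) weight 1/1080
  (V=3, X=2, U=1, W=1, Y=2, Z=3) weight 1/1080
  (V=3, X=2, U=1, W=1, Y=3, Z=1) weight 1/1080
  (V=3, X=2, U=1, W=1, Y=3, Z=2) weight 1/1080
  (V=3, X=2, U=2, W=0, Y=1, Z=1) weight 1/270
  (V=3, X=2, U=3, W=1, Y=1, Z=1) weight 1/1080
  … 44 more
Group by U:
  weight(U=1) = 1/60
  weight(U=2) = 1/15
  weight(U=3) = 1/60
Total weight = 1/60 + 1/15 + 1/60 = 1/10
P(U=1 | obs) = 1/60 / 1/10 = 1/6
P(U=2 | obs) = 1/15 / 1/10 = 2/3
P(U=3 | obs) = 1/60 / 1/10 = 1/6
argmax = 2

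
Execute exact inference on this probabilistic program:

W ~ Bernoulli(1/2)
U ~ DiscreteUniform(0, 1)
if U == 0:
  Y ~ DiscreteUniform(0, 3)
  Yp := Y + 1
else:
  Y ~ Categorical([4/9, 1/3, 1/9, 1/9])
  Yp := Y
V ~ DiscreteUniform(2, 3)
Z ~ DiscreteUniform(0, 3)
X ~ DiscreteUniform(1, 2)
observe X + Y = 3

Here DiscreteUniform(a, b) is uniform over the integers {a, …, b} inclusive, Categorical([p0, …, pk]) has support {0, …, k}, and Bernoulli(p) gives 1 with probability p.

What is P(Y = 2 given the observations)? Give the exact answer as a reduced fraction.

P(Y = 2 | obs) = 13/34

Enumerate traces; 64 have nonzero weight after conditioning:
  (W=0, U=0, Y=1, V=2, Z=0, X=2) weight 1/256
  (W=0, U=0, Y=1, V=2, Z=1, X=2) weight 1/256
  (W=0, U=0, Y=1, V=2, Z=2, X=2) weight 1/256
  (W=0, U=0, Y=1, V=2, Z=3, X=2) weight 1/256
  (W=0, U=0, Y=1, V=3, Z=0, X=2) weight 1/256
  (W=0, U=0, Y=1, V=3, Z=1, X=2) weight 1/256
  (W=0, U=0, Y=1, V=3, Z=2, X=2) weight 1/256
  (W=0, U=0, Y=1, V=3, Z=3, X=2) weight 1/256
  (W=0, U=0, Y=2, V=2, Z=0, X=1) weight 1/256
  … 55 more
Group by Y:
  weight(Y=1) = 7/48
  weight(Y=2) = 13/144
Total weight = 7/48 + 13/144 = 17/72
P(Y=1 | obs) = 7/48 / 17/72 = 21/34
P(Y=2 | obs) = 13/144 / 17/72 = 13/34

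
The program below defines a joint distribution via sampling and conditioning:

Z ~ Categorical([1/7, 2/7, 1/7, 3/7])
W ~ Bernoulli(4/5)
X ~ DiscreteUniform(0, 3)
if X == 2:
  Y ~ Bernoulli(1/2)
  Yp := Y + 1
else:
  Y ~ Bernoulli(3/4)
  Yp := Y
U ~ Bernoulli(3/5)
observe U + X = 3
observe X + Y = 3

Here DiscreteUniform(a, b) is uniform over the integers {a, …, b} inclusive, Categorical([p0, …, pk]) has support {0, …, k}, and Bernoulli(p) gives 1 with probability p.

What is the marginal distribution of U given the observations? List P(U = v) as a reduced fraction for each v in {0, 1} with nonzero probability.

Enumerate traces; 16 have nonzero weight after conditioning:
  (Z=0, W=0, X=2, Y=1, U=1) weight 3/1400
  (Z=0, W=0, X=3, Y=0, U=0) weight 1/1400
  (Z=0, W=1, X=2, Y=1, U=1) weight 3/350
  (Z=0, W=1, X=3, Y=0, U=0) weight 1/350
  (Z=1, W=0, X=2, Y=1, U=1) weight 3/700
  (Z=1, W=0, X=3, Y=0, U=0) weight 1/700
  (Z=1, W=1, X=2, Y=1, U=1) weight 3/175
  (Z=1, W=1, X=3, Y=0, U=0) weight 1/175
  … 8 more
Group by U:
  weight(U=0) = 1/40
  weight(U=1) = 3/40
Total weight = 1/40 + 3/40 = 1/10
P(U=0 | obs) = 1/40 / 1/10 = 1/4
P(U=1 | obs) = 3/40 / 1/10 = 3/4

P(U=0) = 1/4, P(U=1) = 3/4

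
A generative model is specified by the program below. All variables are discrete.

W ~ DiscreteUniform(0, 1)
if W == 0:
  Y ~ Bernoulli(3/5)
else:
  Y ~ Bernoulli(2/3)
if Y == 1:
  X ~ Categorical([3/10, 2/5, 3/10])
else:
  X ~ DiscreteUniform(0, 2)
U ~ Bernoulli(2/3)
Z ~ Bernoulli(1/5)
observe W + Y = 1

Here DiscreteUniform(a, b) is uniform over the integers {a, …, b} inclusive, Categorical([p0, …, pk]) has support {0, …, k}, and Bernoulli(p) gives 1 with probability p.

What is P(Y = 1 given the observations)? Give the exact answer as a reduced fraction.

Enumerate traces; 24 have nonzero weight after conditioning:
  (W=0, Y=1, X=0, U=0, Z=0) weight 3/125
  (W=0, Y=1, X=0, U=0, Z=1) weight 3/500
  (W=0, Y=1, X=0, U=1, Z=0) weight 6/125
  (W=0, Y=1, X=0, U=1, Z=1) weight 3/250
  (W=0, Y=1, X=1, U=0, Z=0) weight 4/125
  (W=0, Y=1, X=1, U=0, Z=1) weight 1/125
  (W=0, Y=1, X=1, U=1, Z=0) weight 8/125
  (W=0, Y=1, X=1, U=1, Z=1) weight 2/125
  (W=1, Y=0, X=0, U=0, Z=0) weight 2/135
  … 15 more
Group by Y:
  weight(Y=0) = 1/6
  weight(Y=1) = 3/10
Total weight = 1/6 + 3/10 = 7/15
P(Y=0 | obs) = 1/6 / 7/15 = 5/14
P(Y=1 | obs) = 3/10 / 7/15 = 9/14

P(Y = 1 | obs) = 9/14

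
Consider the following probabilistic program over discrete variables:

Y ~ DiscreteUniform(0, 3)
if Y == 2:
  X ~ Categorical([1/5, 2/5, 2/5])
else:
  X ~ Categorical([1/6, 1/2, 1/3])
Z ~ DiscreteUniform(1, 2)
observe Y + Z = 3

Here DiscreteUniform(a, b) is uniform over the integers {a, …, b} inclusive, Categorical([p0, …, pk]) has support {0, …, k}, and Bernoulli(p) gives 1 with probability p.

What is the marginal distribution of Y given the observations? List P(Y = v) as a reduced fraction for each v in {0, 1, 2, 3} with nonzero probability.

P(Y=1) = 1/2, P(Y=2) = 1/2

Enumerate traces; 6 have nonzero weight after conditioning:
  (Y=1, X=0, Z=2) weight 1/48
  (Y=1, X=1, Z=2) weight 1/16
  (Y=1, X=2, Z=2) weight 1/24
  (Y=2, X=0, Z=1) weight 1/40
  (Y=2, X=1, Z=1) weight 1/20
  (Y=2, X=2, Z=1) weight 1/20
Group by Y:
  weight(Y=1) = 1/8
  weight(Y=2) = 1/8
Total weight = 1/8 + 1/8 = 1/4
P(Y=1 | obs) = 1/8 / 1/4 = 1/2
P(Y=2 | obs) = 1/8 / 1/4 = 1/2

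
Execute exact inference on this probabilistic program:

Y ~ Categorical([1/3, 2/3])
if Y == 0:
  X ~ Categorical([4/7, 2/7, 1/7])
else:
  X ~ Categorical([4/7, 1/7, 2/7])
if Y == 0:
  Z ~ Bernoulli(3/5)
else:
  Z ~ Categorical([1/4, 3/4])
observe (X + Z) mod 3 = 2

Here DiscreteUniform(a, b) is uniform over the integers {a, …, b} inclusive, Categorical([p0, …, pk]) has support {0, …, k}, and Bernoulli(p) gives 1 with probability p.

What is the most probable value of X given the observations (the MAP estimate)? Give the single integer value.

Enumerate traces; 4 have nonzero weight after conditioning:
  (Y=0, X=1, Z=1) weight 2/35
  (Y=0, X=2, Z=0) weight 2/105
  (Y=1, X=1, Z=1) weight 1/14
  (Y=1, X=2, Z=0) weight 1/21
Group by X:
  weight(X=1) = 9/70
  weight(X=2) = 1/15
Total weight = 9/70 + 1/15 = 41/210
P(X=1 | obs) = 9/70 / 41/210 = 27/41
P(X=2 | obs) = 1/15 / 41/210 = 14/41
argmax = 1

argmax_v P(X = v | obs) = 1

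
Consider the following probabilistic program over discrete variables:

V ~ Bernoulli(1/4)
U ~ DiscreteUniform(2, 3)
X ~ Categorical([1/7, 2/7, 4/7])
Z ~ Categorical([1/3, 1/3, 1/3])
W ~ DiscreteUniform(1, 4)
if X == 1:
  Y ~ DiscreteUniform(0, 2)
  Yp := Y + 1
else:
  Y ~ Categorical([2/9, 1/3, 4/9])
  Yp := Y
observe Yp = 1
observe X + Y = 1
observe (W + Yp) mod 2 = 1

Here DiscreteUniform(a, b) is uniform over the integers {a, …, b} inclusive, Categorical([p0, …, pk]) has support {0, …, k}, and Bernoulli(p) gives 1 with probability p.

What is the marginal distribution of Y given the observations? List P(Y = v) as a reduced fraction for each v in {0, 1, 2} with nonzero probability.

P(Y=0) = 2/3, P(Y=1) = 1/3

Enumerate traces; 48 have nonzero weight after conditioning:
  (V=0, U=2, X=0, Z=0, W=2, Y=1) weight 1/672
  (V=0, U=2, X=0, Z=0, W=4, Y=1) weight 1/672
  (V=0, U=2, X=0, Z=1, W=2, Y=1) weight 1/672
  (V=0, U=2, X=0, Z=1, W=4, Y=1) weight 1/672
  (V=0, U=2, X=0, Z=2, W=2, Y=1) weight 1/672
  (V=0, U=2, X=0, Z=2, W=4, Y=1) weight 1/672
  (V=0, U=2, X=1, Z=0, W=2, Y=0) weight 1/336
  (V=0, U=2, X=1, Z=0, W=4, Y=0) weight 1/336
  … 40 more
Group by Y:
  weight(Y=0) = 1/21
  weight(Y=1) = 1/42
Total weight = 1/21 + 1/42 = 1/14
P(Y=0 | obs) = 1/21 / 1/14 = 2/3
P(Y=1 | obs) = 1/42 / 1/14 = 1/3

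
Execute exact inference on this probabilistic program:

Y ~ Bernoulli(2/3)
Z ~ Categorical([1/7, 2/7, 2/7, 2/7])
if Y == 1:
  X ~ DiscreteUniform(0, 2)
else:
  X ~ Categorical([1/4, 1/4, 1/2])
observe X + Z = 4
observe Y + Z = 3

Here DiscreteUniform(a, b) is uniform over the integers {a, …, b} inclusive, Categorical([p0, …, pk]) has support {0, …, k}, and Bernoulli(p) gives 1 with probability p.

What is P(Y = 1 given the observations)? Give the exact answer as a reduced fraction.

P(Y = 1 | obs) = 8/11

Enumerate traces; 2 have nonzero weight after conditioning:
  (Y=0, Z=3, X=1) weight 1/42
  (Y=1, Z=2, X=2) weight 4/63
Group by Y:
  weight(Y=0) = 1/42
  weight(Y=1) = 4/63
Total weight = 1/42 + 4/63 = 11/126
P(Y=0 | obs) = 1/42 / 11/126 = 3/11
P(Y=1 | obs) = 4/63 / 11/126 = 8/11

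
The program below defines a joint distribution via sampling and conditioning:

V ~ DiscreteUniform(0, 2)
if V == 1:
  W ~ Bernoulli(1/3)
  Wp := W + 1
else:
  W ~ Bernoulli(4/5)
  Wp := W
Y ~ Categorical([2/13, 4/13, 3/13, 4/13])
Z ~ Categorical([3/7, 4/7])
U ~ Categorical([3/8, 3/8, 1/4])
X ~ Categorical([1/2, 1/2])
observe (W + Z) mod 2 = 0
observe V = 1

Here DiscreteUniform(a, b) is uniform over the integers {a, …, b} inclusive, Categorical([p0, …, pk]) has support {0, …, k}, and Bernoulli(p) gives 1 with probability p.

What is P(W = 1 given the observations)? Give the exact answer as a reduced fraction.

P(W = 1 | obs) = 2/5

Enumerate traces; 48 have nonzero weight after conditioning:
  (V=1, W=0, Y=0, Z=0, U=0, X=0) weight 1/364
  (V=1, W=0, Y=0, Z=0, U=0, X=1) weight 1/364
  (V=1, W=0, Y=0, Z=0, U=1, X=0) weight 1/364
  (V=1, W=0, Y=0, Z=0, U=1, X=1) weight 1/364
  (V=1, W=0, Y=0, Z=0, U=2, X=0) weight 1/546
  (V=1, W=0, Y=0, Z=0, U=2, X=1) weight 1/546
  (V=1, W=0, Y=1, Z=0, U=0, X=0) weight 1/182
  (V=1, W=0, Y=1, Z=0, U=0, X=1) weight 1/182
  (V=1, W=1, Y=0, Z=1, U=0, X=0) weight 1/546
  … 39 more
Group by W:
  weight(W=0) = 2/21
  weight(W=1) = 4/63
Total weight = 2/21 + 4/63 = 10/63
P(W=0 | obs) = 2/21 / 10/63 = 3/5
P(W=1 | obs) = 4/63 / 10/63 = 2/5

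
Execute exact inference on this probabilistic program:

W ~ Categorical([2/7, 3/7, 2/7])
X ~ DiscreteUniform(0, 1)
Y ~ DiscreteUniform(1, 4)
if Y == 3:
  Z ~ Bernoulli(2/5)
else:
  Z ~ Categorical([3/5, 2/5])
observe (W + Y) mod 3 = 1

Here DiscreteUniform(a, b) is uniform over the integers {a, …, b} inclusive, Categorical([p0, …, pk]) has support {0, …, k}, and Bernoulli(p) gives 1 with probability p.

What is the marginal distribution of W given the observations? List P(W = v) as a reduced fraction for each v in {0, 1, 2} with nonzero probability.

P(W=0) = 4/9, P(W=1) = 1/3, P(W=2) = 2/9

Enumerate traces; 16 have nonzero weight after conditioning:
  (W=0, X=0, Y=1, Z=0) weight 3/140
  (W=0, X=0, Y=1, Z=1) weight 1/70
  (W=0, X=0, Y=4, Z=0) weight 3/140
  (W=0, X=0, Y=4, Z=1) weight 1/70
  (W=0, X=1, Y=1, Z=0) weight 3/140
  (W=0, X=1, Y=1, Z=1) weight 1/70
  (W=0, X=1, Y=4, Z=0) weight 3/140
  (W=0, X=1, Y=4, Z=1) weight 1/70
  (W=1, X=0, Y=3, Z=0) weight 9/280
  (W=2, X=0, Y=2, Z=0) weight 3/140
  … 6 more
Group by W:
  weight(W=0) = 1/7
  weight(W=1) = 3/28
  weight(W=2) = 1/14
Total weight = 1/7 + 3/28 + 1/14 = 9/28
P(W=0 | obs) = 1/7 / 9/28 = 4/9
P(W=1 | obs) = 3/28 / 9/28 = 1/3
P(W=2 | obs) = 1/14 / 9/28 = 2/9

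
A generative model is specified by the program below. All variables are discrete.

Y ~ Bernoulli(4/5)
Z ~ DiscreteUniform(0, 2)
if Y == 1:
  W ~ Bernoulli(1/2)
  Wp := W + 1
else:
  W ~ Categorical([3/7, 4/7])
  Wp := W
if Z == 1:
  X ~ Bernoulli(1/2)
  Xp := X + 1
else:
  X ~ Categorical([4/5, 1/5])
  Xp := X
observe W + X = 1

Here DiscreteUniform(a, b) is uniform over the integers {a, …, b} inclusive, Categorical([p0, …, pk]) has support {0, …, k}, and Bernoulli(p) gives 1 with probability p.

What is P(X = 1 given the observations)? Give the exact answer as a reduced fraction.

P(X = 1 | obs) = 17/59

Enumerate traces; 12 have nonzero weight after conditioning:
  (Y=0, Z=0, W=0, X=1) weight 1/175
  (Y=0, Z=0, W=1, X=0) weight 16/525
  (Y=0, Z=1, W=0, X=1) weight 1/70
  (Y=0, Z=1, W=1, X=0) weight 2/105
  (Y=0, Z=2, W=0, X=1) weight 1/175
  (Y=0, Z=2, W=1, X=0) weight 16/525
  (Y=1, Z=0, W=0, X=1) weight 2/75
  (Y=1, Z=0, W=1, X=0) weight 8/75
  … 4 more
Group by X:
  weight(X=0) = 9/25
  weight(X=1) = 51/350
Total weight = 9/25 + 51/350 = 177/350
P(X=0 | obs) = 9/25 / 177/350 = 42/59
P(X=1 | obs) = 51/350 / 177/350 = 17/59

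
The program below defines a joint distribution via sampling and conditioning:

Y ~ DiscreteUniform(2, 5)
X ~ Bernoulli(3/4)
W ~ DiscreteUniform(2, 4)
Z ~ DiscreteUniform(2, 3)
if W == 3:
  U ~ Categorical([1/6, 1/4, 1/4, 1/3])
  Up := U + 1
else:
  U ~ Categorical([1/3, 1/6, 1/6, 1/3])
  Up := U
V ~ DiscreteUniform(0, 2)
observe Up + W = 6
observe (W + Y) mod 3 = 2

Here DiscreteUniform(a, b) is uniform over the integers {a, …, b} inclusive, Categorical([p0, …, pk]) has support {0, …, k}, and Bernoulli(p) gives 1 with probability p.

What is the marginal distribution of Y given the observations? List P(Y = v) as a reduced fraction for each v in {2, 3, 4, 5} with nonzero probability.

Enumerate traces; 36 have nonzero weight after conditioning:
  (Y=2, X=0, W=3, Z=2, U=2, V=0) weight 1/1152
  (Y=2, X=0, W=3, Z=2, U=2, V=1) weight 1/1152
  (Y=2, X=0, W=3, Z=2, U=2, V=2) weight 1/1152
  (Y=2, X=0, W=3, Z=3, U=2, V=0) weight 1/1152
  (Y=2, X=0, W=3, Z=3, U=2, V=1) weight 1/1152
  (Y=2, X=0, W=3, Z=3, U=2, V=2) weight 1/1152
  (Y=2, X=1, W=3, Z=2, U=2, V=0) weight 1/384
  (Y=2, X=1, W=3, Z=2, U=2, V=1) weight 1/384
  (Y=4, X=0, W=4, Z=2, U=2, V=0) weight 1/1728
  (Y=5, X=0, W=3, Z=2, U=2, V=0) weight 1/1152
  … 26 more
Group by Y:
  weight(Y=2) = 1/48
  weight(Y=4) = 1/72
  weight(Y=5) = 1/48
Total weight = 1/48 + 1/72 + 1/48 = 1/18
P(Y=2 | obs) = 1/48 / 1/18 = 3/8
P(Y=4 | obs) = 1/72 / 1/18 = 1/4
P(Y=5 | obs) = 1/48 / 1/18 = 3/8

P(Y=2) = 3/8, P(Y=4) = 1/4, P(Y=5) = 3/8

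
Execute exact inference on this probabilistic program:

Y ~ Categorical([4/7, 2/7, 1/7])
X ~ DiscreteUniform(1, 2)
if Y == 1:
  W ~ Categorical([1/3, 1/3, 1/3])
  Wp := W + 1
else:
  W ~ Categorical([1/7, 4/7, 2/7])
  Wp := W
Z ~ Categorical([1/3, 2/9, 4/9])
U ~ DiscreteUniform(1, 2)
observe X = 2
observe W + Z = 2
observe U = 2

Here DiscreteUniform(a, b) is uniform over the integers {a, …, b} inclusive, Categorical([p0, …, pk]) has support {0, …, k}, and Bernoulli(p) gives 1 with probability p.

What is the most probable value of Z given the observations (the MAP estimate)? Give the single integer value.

argmax_v P(Z = v | obs) = 1

Enumerate traces; 9 have nonzero weight after conditioning:
  (Y=0, X=2, W=0, Z=2, U=2) weight 4/441
  (Y=0, X=2, W=1, Z=1, U=2) weight 8/441
  (Y=0, X=2, W=2, Z=0, U=2) weight 2/147
  (Y=1, X=2, W=0, Z=2, U=2) weight 2/189
  (Y=1, X=2, W=1, Z=1, U=2) weight 1/189
  (Y=1, X=2, W=2, Z=0, U=2) weight 1/126
  (Y=2, X=2, W=0, Z=2, U=2) weight 1/441
  (Y=2, X=2, W=1, Z=1, U=2) weight 2/441
  … 1 more
Group by Z:
  weight(Z=0) = 11/441
  weight(Z=1) = 37/1323
  weight(Z=2) = 29/1323
Total weight = 11/441 + 37/1323 + 29/1323 = 11/147
P(Z=0 | obs) = 11/441 / 11/147 = 1/3
P(Z=1 | obs) = 37/1323 / 11/147 = 37/99
P(Z=2 | obs) = 29/1323 / 11/147 = 29/99
argmax = 1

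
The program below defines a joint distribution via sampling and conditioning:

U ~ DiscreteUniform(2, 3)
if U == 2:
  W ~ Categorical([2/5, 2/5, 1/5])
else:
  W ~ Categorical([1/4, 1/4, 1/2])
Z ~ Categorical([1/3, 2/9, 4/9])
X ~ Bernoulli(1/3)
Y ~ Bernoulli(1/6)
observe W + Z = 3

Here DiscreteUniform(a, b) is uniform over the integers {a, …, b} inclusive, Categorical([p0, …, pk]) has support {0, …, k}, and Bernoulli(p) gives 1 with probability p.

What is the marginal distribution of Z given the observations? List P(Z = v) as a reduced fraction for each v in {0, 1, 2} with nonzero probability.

P(Z=1) = 7/20, P(Z=2) = 13/20

Enumerate traces; 16 have nonzero weight after conditioning:
  (U=2, W=1, Z=2, X=0, Y=0) weight 4/81
  (U=2, W=1, Z=2, X=0, Y=1) weight 4/405
  (U=2, W=1, Z=2, X=1, Y=0) weight 2/81
  (U=2, W=1, Z=2, X=1, Y=1) weight 2/405
  (U=2, W=2, Z=1, X=0, Y=0) weight 1/81
  (U=2, W=2, Z=1, X=0, Y=1) weight 1/405
  (U=2, W=2, Z=1, X=1, Y=0) weight 1/162
  (U=2, W=2, Z=1, X=1, Y=1) weight 1/810
  … 8 more
Group by Z:
  weight(Z=1) = 7/90
  weight(Z=2) = 13/90
Total weight = 7/90 + 13/90 = 2/9
P(Z=1 | obs) = 7/90 / 2/9 = 7/20
P(Z=2 | obs) = 13/90 / 2/9 = 13/20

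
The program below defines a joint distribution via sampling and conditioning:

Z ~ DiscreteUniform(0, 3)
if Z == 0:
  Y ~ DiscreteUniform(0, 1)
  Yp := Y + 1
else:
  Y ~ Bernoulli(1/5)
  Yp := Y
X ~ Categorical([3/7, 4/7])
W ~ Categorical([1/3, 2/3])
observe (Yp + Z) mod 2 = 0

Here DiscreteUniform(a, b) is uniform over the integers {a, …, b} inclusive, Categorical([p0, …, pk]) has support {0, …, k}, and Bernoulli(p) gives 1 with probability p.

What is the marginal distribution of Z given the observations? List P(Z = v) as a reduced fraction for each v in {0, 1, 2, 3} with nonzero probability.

Enumerate traces; 16 have nonzero weight after conditioning:
  (Z=0, Y=1, X=0, W=0) weight 1/56
  (Z=0, Y=1, X=0, W=1) weight 1/28
  (Z=0, Y=1, X=1, W=0) weight 1/42
  (Z=0, Y=1, X=1, W=1) weight 1/21
  (Z=1, Y=1, X=0, W=0) weight 1/140
  (Z=1, Y=1, X=0, W=1) weight 1/70
  (Z=1, Y=1, X=1, W=0) weight 1/105
  (Z=1, Y=1, X=1, W=1) weight 2/105
  (Z=2, Y=0, X=0, W=0) weight 1/35
  (Z=3, Y=1, X=0, W=0) weight 1/140
  … 6 more
Group by Z:
  weight(Z=0) = 1/8
  weight(Z=1) = 1/20
  weight(Z=2) = 1/5
  weight(Z=3) = 1/20
Total weight = 1/8 + 1/20 + 1/5 + 1/20 = 17/40
P(Z=0 | obs) = 1/8 / 17/40 = 5/17
P(Z=1 | obs) = 1/20 / 17/40 = 2/17
P(Z=2 | obs) = 1/5 / 17/40 = 8/17
P(Z=3 | obs) = 1/20 / 17/40 = 2/17

P(Z=0) = 5/17, P(Z=1) = 2/17, P(Z=2) = 8/17, P(Z=3) = 2/17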